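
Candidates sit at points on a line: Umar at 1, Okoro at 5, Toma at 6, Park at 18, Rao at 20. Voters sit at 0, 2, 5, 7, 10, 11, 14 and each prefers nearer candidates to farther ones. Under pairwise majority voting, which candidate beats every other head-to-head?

With single-peaked preferences on a line, the Condorcet winner is the candidate closest to the median voter.
The median voter (position 7) is closest to Toma at 6.
Check: Toma vs Rao — voters closer to Toma: 6 of 7.

Toma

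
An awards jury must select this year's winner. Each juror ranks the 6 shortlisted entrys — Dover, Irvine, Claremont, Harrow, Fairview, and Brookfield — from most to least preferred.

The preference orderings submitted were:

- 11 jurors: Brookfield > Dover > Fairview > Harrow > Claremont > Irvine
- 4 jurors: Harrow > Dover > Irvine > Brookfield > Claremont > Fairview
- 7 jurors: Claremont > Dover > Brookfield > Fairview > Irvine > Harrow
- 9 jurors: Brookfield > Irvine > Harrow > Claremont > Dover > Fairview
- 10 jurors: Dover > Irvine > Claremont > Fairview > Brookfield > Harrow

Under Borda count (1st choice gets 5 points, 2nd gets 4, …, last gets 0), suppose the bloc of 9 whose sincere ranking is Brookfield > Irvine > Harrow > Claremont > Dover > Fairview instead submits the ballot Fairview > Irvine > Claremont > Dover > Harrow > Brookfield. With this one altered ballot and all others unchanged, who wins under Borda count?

Dover

Borda totals with the altered ballot: Dover 156, Irvine 95, Claremont 107, Harrow 51, Fairview 112, Brookfield 94.
The winner is unchanged: still Dover.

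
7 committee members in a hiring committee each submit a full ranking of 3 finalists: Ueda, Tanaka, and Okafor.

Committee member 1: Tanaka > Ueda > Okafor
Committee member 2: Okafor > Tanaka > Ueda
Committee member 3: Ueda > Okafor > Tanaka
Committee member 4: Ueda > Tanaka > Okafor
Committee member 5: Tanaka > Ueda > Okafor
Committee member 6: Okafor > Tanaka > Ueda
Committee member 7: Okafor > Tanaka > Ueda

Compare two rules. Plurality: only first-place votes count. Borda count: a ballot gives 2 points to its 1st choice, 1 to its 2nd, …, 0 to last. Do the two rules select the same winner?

Plurality first-place counts: Ueda 2, Tanaka 2, Okafor 3 → Okafor.
Borda totals: Ueda 6, Tanaka 8, Okafor 7 → Tanaka.
The two rules disagree: plurality picks Okafor, Borda picks Tanaka.

No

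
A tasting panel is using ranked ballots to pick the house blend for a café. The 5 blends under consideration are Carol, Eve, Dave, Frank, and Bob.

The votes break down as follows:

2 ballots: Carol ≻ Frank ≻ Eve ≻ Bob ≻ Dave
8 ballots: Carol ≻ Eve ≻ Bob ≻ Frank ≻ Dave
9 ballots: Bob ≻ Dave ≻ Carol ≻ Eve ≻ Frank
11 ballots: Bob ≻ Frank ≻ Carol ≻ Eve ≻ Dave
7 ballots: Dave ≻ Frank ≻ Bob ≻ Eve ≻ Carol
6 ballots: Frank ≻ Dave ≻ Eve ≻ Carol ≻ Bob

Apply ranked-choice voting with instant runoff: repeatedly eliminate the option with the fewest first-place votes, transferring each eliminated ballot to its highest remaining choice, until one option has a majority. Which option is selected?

Round 1: Bob 20, Carol 10, Dave 7, Frank 6, Eve 0. Eve has the fewest and is eliminated.
Round 2: Bob 20, Carol 10, Dave 7, Frank 6. Frank has the fewest and is eliminated.
Round 3: Bob 20, Dave 13, Carol 10. Carol has the fewest and is eliminated.
Round 4: Bob 30, Dave 13. Bob has a majority.

Bob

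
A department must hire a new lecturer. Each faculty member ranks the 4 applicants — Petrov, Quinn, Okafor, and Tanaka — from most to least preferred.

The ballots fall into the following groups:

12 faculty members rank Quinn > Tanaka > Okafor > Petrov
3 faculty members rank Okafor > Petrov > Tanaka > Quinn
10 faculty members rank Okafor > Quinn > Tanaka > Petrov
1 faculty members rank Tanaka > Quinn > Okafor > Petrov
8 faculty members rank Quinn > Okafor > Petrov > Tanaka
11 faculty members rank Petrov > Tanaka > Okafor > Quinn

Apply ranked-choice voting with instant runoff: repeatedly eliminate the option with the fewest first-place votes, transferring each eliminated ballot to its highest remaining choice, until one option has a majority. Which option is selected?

Round 1: Quinn 20, Okafor 13, Petrov 11, Tanaka 1. Tanaka has the fewest and is eliminated.
Round 2: Quinn 21, Okafor 13, Petrov 11. Petrov has the fewest and is eliminated.
Round 3: Okafor 24, Quinn 21. Okafor has a majority.

Okafor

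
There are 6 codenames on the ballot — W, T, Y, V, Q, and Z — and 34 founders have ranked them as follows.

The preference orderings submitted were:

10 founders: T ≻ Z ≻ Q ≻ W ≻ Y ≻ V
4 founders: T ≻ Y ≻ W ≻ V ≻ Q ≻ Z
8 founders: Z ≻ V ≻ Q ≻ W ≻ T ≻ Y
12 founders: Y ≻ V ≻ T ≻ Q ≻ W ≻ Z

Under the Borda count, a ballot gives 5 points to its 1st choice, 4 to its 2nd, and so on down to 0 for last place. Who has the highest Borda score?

T

Borda scores:
  W: 10·2 + 4·3 + 8·2 + 12·1 = 60
  T: 10·5 + 4·5 + 8·1 + 12·3 = 114
  Y: 10·1 + 4·4 + 8·0 + 12·5 = 86
  V: 10·0 + 4·2 + 8·4 + 12·4 = 88
  Q: 10·3 + 4·1 + 8·3 + 12·2 = 82
  Z: 10·4 + 4·0 + 8·5 + 12·0 = 80
T has the highest total.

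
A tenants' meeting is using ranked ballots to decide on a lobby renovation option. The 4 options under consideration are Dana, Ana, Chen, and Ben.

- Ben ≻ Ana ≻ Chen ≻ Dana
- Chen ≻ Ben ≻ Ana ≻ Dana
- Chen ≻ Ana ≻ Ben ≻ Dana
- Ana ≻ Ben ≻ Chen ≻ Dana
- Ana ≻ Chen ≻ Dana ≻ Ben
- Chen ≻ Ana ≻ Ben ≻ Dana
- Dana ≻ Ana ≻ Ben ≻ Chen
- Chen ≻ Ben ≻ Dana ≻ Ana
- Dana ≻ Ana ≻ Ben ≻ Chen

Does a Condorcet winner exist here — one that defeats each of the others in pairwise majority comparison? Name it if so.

Ana

Head-to-head results (9 voters total):
Dana vs Ana: Ana wins 6–3.
Dana vs Chen: Chen wins 7–2.
Dana vs Ben: Ben wins 6–3.
Ana vs Chen: Ana wins 5–4.
Ana vs Ben: Ana wins 6–3.
Chen vs Ben: Chen wins 5–4.
Ana beats each rival — Dana (6–3), Chen (5–4), Ben (6–3) — so Ana is the Condorcet winner.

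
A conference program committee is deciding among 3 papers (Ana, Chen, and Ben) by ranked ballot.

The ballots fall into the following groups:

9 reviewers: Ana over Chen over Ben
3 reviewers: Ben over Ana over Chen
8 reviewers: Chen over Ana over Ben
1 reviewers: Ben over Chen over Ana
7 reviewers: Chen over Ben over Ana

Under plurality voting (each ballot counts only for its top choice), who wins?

Chen

First-place vote totals:
  Ana: 9
  Chen: 15
  Ben: 4
Chen has the most first-place votes.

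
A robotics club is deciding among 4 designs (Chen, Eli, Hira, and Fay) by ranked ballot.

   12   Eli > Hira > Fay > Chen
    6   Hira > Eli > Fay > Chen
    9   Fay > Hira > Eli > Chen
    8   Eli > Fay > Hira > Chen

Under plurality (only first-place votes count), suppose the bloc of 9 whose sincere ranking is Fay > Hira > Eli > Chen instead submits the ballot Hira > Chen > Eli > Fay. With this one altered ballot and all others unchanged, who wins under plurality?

First-place totals with the altered ballot: Chen 0, Eli 20, Hira 15, Fay 0.
The winner is unchanged: still Eli.

Eli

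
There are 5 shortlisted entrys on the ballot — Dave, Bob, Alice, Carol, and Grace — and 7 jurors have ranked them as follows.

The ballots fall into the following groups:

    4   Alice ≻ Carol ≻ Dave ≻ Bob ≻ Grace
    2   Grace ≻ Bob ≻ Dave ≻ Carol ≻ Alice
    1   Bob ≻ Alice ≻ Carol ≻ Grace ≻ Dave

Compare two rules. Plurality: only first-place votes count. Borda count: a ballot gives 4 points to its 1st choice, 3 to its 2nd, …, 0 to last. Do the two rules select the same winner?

Plurality first-place counts: Dave 0, Bob 1, Alice 4, Carol 0, Grace 2 → Alice.
Borda totals: Dave 12, Bob 14, Alice 19, Carol 16, Grace 9 → Alice.
The two rules agree on Alice.

Yes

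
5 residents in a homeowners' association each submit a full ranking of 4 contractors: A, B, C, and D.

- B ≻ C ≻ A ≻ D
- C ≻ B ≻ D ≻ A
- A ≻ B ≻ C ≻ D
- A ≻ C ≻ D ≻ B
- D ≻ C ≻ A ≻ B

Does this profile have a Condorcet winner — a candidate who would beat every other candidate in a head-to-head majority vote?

Head-to-head results (5 voters total):
A vs B: A wins 3–2.
A vs C: C wins 3–2.
A vs D: A wins 3–2.
B vs C: C wins 3–2.
B vs D: B wins 3–2.
C vs D: C wins 4–1.
C beats each rival — A (3–2), B (3–2), D (4–1) — so C is the Condorcet winner.

Yes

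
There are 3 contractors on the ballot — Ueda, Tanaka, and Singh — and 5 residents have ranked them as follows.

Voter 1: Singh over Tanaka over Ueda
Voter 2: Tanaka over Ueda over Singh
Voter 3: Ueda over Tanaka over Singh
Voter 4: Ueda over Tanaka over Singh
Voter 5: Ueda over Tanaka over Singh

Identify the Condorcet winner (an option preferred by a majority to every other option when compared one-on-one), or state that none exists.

Head-to-head results (5 voters total):
Ueda vs Tanaka: Ueda wins 3–2.
Ueda vs Singh: Ueda wins 4–1.
Tanaka vs Singh: Tanaka wins 4–1.
Ueda beats each rival — Tanaka (3–2), Singh (4–1) — so Ueda is the Condorcet winner.

Ueda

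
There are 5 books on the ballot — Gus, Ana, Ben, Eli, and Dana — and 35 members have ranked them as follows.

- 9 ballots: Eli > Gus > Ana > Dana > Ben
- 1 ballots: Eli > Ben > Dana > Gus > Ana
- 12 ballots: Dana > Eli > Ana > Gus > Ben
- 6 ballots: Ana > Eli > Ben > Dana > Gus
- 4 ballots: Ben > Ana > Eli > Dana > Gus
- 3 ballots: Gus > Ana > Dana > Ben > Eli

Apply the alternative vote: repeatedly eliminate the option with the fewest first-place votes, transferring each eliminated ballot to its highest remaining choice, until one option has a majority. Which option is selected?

Ana

Round 1: Dana 12, Eli 10, Ana 6, Ben 4, Gus 3. Gus has the fewest and is eliminated.
Round 2: Dana 12, Eli 10, Ana 9, Ben 4. Ben has the fewest and is eliminated.
Round 3: Ana 13, Dana 12, Eli 10. Eli has the fewest and is eliminated.
Round 4: Ana 22, Dana 13. Ana has a majority.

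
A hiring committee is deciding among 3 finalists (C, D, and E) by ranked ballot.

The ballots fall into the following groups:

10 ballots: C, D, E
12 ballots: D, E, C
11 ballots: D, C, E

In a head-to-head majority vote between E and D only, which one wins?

D

Ballots ranking E above D: 0.
Ballots ranking D above E: 10+12+11 = 33.
D wins the head-to-head, 33–0.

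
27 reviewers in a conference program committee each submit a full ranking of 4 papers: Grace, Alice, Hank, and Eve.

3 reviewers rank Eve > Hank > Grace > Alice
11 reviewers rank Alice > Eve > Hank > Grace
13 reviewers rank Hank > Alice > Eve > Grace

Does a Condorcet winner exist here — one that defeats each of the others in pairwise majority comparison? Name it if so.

Head-to-head results (27 voters total):
Grace vs Alice: Alice wins 24–3.
Grace vs Hank: Hank wins 27–0.
Grace vs Eve: Eve wins 27–0.
Alice vs Hank: Hank wins 16–11.
Alice vs Eve: Alice wins 24–3.
Hank vs Eve: Eve wins 14–13.
No candidate beats all others: Alice beats Eve beats Hank beats Alice, a majority cycle.

There is no Condorcet winner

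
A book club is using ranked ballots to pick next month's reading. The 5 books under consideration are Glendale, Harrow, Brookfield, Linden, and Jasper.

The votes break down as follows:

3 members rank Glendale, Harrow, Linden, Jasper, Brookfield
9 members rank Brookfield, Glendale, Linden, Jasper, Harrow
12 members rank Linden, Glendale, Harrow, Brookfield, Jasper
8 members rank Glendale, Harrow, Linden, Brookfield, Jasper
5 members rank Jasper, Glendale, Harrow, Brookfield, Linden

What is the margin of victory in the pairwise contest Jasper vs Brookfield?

Ballots ranking Jasper above Brookfield: 3+5 = 8.
Ballots ranking Brookfield above Jasper: 9+12+8 = 29.
Brookfield wins 29–8, a margin of 21.

21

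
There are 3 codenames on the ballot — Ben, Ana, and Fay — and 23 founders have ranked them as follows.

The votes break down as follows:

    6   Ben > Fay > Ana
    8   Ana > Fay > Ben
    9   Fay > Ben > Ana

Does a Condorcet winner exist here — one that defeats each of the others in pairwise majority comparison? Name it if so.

Head-to-head results (23 voters total):
Ben vs Ana: Ben wins 15–8.
Ben vs Fay: Fay wins 17–6.
Ana vs Fay: Fay wins 15–8.
Fay beats each rival — Ben (17–6), Ana (15–8) — so Fay is the Condorcet winner.

Fay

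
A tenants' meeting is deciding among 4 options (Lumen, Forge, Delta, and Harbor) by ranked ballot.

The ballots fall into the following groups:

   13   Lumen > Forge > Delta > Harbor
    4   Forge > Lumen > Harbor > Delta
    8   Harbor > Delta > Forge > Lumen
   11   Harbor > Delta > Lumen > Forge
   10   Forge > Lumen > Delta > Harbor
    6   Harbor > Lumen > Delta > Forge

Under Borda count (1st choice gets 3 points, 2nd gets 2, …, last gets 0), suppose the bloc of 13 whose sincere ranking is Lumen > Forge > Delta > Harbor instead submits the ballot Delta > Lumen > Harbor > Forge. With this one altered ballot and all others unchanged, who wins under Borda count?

Delta

Borda totals with the altered ballot: Lumen 77, Forge 50, Delta 93, Harbor 92.
The switch changes the winner from Lumen to Delta.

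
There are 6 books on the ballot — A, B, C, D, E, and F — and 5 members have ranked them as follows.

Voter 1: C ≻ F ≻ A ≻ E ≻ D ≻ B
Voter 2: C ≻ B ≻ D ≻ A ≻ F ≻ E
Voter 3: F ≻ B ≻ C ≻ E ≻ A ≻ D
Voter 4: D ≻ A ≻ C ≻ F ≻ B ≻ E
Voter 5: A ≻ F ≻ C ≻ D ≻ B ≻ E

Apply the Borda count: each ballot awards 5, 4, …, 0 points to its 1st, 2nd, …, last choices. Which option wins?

C

Borda scores:
  A: 3 + 2 + 1 + 4 + 5 = 15
  B: 0 + 4 + 4 + 1 + 1 = 10
  C: 5 + 5 + 3 + 3 + 3 = 19
  D: 1 + 3 + 0 + 5 + 2 = 11
  E: 2 + 0 + 2 + 0 + 0 = 4
  F: 4 + 1 + 5 + 2 + 4 = 16
C has the highest total.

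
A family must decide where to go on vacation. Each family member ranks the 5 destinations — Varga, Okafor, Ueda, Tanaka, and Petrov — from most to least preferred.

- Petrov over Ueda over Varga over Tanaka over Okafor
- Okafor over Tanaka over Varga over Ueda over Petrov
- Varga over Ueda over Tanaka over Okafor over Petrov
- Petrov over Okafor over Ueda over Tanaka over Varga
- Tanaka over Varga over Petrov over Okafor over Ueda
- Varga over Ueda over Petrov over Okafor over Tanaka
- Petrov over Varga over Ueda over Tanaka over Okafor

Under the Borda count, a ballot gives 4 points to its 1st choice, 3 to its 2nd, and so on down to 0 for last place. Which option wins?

Varga

Borda scores:
  Varga: 2 + 2 + 4 + 0 + 3 + 4 + 3 = 18
  Okafor: 0 + 4 + 1 + 3 + 1 + 1 + 0 = 10
  Ueda: 3 + 1 + 3 + 2 + 0 + 3 + 2 = 14
  Tanaka: 1 + 3 + 2 + 1 + 4 + 0 + 1 = 12
  Petrov: 4 + 0 + 0 + 4 + 2 + 2 + 4 = 16
Varga has the highest total.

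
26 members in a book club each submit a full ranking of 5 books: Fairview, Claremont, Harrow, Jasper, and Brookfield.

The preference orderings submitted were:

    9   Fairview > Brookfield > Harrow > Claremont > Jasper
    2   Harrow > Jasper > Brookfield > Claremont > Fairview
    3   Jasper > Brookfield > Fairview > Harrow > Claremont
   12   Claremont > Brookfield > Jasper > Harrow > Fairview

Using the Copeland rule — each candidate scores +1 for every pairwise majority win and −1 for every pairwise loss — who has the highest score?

Pairwise results:
  Fairview vs Claremont: Claremont wins 14–12.
  Fairview vs Harrow: Harrow wins 14–12.
  Fairview vs Jasper: Jasper wins 17–9.
  Fairview vs Brookfield: Brookfield wins 17–9.
  Claremont vs Harrow: Harrow wins 14–12.
  Claremont vs Jasper: Claremont wins 21–5.
  Claremont vs Brookfield: Brookfield wins 14–12.
  Harrow vs Jasper: Jasper wins 15–11.
  Harrow vs Brookfield: Brookfield wins 24–2.
  Jasper vs Brookfield: Brookfield wins 21–5.
Copeland scores (wins − losses):
  Fairview: 0 − 4 = -4
  Claremont: 2 − 2 = 0
  Harrow: 2 − 2 = 0
  Jasper: 2 − 2 = 0
  Brookfield: 4 − 0 = 4
Brookfield has the best Copeland score.

Brookfield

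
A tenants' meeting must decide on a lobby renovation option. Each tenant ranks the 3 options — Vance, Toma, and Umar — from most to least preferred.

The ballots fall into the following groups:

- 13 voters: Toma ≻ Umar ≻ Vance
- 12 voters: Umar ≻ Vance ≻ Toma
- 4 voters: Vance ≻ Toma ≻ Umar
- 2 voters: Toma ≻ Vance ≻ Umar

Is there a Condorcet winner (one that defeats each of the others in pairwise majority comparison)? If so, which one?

No Condorcet winner

Head-to-head results (31 voters total):
Vance vs Toma: Vance wins 16–15.
Vance vs Umar: Umar wins 25–6.
Toma vs Umar: Toma wins 19–12.
No candidate beats all others: Vance beats Toma beats Umar beats Vance, a majority cycle.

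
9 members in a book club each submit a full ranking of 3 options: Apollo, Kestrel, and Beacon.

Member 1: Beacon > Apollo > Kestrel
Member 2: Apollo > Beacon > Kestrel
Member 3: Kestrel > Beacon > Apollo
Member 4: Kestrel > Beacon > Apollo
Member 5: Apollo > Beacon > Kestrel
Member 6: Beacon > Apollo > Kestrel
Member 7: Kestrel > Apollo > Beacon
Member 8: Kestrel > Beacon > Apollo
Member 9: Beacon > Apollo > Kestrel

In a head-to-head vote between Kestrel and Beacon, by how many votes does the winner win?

Ballots ranking Kestrel above Beacon: 4.
Ballots ranking Beacon above Kestrel: 5.
Beacon wins 5–4, a margin of 1.

1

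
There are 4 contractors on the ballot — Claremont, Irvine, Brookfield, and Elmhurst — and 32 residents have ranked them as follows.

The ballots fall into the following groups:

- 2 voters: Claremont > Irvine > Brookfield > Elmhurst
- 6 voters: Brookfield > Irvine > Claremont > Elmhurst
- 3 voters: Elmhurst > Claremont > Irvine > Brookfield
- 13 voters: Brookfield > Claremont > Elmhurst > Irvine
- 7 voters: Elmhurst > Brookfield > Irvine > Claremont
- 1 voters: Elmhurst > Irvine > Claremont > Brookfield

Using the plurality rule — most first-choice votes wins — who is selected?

Brookfield

First-place vote totals:
  Claremont: 2
  Irvine: 0
  Brookfield: 19
  Elmhurst: 11
Brookfield has the most first-place votes.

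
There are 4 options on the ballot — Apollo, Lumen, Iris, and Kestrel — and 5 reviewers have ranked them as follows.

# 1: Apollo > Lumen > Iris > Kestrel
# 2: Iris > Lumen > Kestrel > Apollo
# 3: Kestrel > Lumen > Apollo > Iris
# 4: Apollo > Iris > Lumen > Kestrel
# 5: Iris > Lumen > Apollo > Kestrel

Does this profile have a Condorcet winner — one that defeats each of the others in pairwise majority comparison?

No

Head-to-head results (5 voters total):
Apollo vs Lumen: Lumen wins 3–2.
Apollo vs Iris: Apollo wins 3–2.
Apollo vs Kestrel: Apollo wins 3–2.
Lumen vs Iris: Iris wins 3–2.
Lumen vs Kestrel: Lumen wins 4–1.
Iris vs Kestrel: Iris wins 4–1.
No candidate beats all others: Apollo beats Iris beats Lumen beats Apollo, a majority cycle.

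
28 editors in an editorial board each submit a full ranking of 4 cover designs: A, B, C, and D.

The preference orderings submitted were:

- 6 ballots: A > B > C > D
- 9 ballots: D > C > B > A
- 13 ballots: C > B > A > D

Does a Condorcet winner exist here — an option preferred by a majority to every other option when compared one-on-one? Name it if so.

Head-to-head results (28 voters total):
A vs B: B wins 22–6.
A vs C: C wins 22–6.
A vs D: A wins 19–9.
B vs C: C wins 22–6.
B vs D: B wins 19–9.
C vs D: C wins 19–9.
C beats each rival — A (22–6), B (22–6), D (19–9) — so C is the Condorcet winner.

C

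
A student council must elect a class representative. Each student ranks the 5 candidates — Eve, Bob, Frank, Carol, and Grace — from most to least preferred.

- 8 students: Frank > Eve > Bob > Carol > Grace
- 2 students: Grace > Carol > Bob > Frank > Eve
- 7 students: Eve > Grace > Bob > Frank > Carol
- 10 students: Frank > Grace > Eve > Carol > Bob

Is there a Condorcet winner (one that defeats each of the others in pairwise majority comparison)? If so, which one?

Head-to-head results (27 voters total):
Eve vs Bob: Eve wins 25–2.
Eve vs Frank: Frank wins 20–7.
Eve vs Carol: Eve wins 25–2.
Eve vs Grace: Eve wins 15–12.
Bob vs Frank: Frank wins 18–9.
Bob vs Carol: Bob wins 15–12.
Bob vs Grace: Grace wins 19–8.
Frank vs Carol: Frank wins 25–2.
Frank vs Grace: Frank wins 18–9.
Carol vs Grace: Grace wins 19–8.
Frank beats each rival — Eve (20–7), Bob (18–9), Carol (25–2), Grace (18–9) — so Frank is the Condorcet winner.

Frank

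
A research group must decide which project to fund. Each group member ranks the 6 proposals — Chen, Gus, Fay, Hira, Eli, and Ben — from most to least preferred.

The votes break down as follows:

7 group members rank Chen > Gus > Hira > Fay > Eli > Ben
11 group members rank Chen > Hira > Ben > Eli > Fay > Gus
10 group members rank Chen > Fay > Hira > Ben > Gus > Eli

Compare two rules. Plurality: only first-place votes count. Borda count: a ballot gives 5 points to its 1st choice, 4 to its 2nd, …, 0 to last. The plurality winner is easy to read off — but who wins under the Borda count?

Plurality first-place counts: Chen 28, Gus 0, Fay 0, Hira 0, Eli 0, Ben 0 → Chen.
Borda totals: Chen 140, Gus 38, Fay 65, Hira 95, Eli 29, Ben 53 → Chen.

Chen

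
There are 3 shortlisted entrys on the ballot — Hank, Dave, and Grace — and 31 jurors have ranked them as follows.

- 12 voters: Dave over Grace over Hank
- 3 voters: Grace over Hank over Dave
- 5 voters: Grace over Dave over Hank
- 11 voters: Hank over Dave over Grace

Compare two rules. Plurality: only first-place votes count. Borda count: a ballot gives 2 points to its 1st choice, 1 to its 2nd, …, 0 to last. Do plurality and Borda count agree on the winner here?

Yes

Plurality first-place counts: Hank 11, Dave 12, Grace 8 → Dave.
Borda totals: Hank 25, Dave 40, Grace 28 → Dave.
The two rules agree on Dave.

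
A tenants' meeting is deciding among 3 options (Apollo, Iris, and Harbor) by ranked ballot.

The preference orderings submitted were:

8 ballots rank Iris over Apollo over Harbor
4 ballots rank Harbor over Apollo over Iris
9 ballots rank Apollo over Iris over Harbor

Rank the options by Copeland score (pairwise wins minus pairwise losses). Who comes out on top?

Pairwise results:
  Apollo vs Iris: Apollo wins 13–8.
  Apollo vs Harbor: Apollo wins 17–4.
  Iris vs Harbor: Iris wins 17–4.
Copeland scores (wins − losses):
  Apollo: 2 − 0 = 2
  Iris: 1 − 1 = 0
  Harbor: 0 − 2 = -2
Apollo has the best Copeland score.

Apollo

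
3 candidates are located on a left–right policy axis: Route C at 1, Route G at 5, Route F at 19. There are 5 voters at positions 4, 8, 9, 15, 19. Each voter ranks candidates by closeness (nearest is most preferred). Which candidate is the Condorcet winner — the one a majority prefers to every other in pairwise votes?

With single-peaked preferences on a line, the Condorcet winner is the candidate closest to the median voter.
The median voter (position 9) is closest to Route G at 5.
Check: Route G vs Route C — voters closer to Route G: 5 of 5.

Route G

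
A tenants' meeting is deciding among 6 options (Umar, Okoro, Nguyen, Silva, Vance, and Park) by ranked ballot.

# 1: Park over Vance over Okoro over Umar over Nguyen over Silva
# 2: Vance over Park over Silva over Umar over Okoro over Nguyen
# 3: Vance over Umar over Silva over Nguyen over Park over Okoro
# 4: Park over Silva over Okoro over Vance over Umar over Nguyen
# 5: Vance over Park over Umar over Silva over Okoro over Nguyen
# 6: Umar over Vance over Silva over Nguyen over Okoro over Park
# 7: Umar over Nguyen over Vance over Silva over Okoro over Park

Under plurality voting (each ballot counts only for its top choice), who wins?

First-place vote totals:
  Umar: 2
  Okoro: 0
  Nguyen: 0
  Silva: 0
  Vance: 3
  Park: 2
Vance has the most first-place votes.

Vance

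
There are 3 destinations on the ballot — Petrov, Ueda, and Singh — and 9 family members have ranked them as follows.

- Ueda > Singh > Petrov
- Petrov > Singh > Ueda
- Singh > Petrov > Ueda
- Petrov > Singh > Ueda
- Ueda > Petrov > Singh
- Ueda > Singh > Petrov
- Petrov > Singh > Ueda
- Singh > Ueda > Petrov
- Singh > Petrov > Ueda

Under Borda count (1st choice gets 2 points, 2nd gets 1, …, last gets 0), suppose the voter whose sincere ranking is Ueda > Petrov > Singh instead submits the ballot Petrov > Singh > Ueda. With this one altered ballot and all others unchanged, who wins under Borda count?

Borda totals with the altered ballot: Petrov 10, Ueda 5, Singh 12.
The winner is unchanged: still Singh.

Singh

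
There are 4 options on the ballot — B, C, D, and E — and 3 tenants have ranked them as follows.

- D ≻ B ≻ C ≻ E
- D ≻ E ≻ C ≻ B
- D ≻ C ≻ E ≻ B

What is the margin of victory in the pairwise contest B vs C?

Ballots ranking B above C: 1.
Ballots ranking C above B: 2.
C wins 2–1, a margin of 1.

1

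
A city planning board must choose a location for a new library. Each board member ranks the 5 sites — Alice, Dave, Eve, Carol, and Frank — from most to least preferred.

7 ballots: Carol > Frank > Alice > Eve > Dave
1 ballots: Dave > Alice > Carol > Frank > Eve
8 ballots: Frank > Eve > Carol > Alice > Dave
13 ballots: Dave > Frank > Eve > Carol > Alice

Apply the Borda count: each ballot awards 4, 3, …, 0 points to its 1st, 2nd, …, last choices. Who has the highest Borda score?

Borda scores:
  Alice: 7·2 + 3 + 8·1 + 13·0 = 25
  Dave: 7·0 + 4 + 8·0 + 13·4 = 56
  Eve: 7·1 + 0 + 8·3 + 13·2 = 57
  Carol: 7·4 + 2 + 8·2 + 13·1 = 59
  Frank: 7·3 + 1 + 8·4 + 13·3 = 93
Frank has the highest total.

Frank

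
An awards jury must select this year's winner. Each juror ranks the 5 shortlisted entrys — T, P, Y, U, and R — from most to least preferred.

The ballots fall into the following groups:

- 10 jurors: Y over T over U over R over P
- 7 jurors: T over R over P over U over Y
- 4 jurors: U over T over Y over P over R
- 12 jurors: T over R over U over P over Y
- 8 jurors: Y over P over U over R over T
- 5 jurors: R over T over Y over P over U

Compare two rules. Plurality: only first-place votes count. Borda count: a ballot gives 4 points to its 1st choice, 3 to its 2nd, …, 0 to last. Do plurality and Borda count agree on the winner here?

Yes

Plurality first-place counts: T 19, P 0, Y 18, U 4, R 5 → T.
Borda totals: T 133, P 59, Y 90, U 83, R 95 → T.
The two rules agree on T.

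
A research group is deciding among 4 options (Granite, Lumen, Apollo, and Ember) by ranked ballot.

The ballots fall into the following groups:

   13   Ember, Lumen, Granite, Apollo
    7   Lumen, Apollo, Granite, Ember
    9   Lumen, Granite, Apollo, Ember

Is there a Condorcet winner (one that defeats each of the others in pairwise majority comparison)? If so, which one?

Head-to-head results (29 voters total):
Granite vs Lumen: Lumen wins 29–0.
Granite vs Apollo: Granite wins 22–7.
Granite vs Ember: Granite wins 16–13.
Lumen vs Apollo: Lumen wins 29–0.
Lumen vs Ember: Lumen wins 16–13.
Apollo vs Ember: Apollo wins 16–13.
Lumen beats each rival — Granite (29–0), Apollo (29–0), Ember (16–13) — so Lumen is the Condorcet winner.

Lumen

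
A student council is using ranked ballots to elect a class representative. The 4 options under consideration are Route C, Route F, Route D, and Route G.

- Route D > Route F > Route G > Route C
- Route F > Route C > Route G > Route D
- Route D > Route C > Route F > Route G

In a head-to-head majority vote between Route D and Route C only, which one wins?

Ballots ranking Route D above Route C: 2.
Ballots ranking Route C above Route D: 1.
Route D wins the head-to-head, 2–1.

Route D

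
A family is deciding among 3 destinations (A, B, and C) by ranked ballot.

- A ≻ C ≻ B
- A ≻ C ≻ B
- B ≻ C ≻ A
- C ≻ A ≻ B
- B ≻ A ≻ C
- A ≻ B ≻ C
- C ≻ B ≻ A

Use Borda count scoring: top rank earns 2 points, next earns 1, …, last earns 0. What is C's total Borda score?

Borda scores:
  A: 2 + 2 + 0 + 1 + 1 + 2 + 0 = 8
  B: 0 + 0 + 2 + 0 + 2 + 1 + 1 = 6
  C: 1 + 1 + 1 + 2 + 0 + 0 + 2 = 7

7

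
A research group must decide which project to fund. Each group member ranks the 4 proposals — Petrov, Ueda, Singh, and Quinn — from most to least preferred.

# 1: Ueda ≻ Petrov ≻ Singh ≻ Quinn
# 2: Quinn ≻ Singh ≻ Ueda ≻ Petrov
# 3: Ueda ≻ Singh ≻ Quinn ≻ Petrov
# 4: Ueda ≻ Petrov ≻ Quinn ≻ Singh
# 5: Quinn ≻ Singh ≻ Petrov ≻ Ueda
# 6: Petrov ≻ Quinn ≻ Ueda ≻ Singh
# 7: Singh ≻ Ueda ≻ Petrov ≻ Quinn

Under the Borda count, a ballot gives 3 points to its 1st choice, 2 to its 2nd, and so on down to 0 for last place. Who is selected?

Borda scores:
  Petrov: 2 + 0 + 0 + 2 + 1 + 3 + 1 = 9
  Ueda: 3 + 1 + 3 + 3 + 0 + 1 + 2 = 13
  Singh: 1 + 2 + 2 + 0 + 2 + 0 + 3 = 10
  Quinn: 0 + 3 + 1 + 1 + 3 + 2 + 0 = 10
Ueda has the highest total.

Ueda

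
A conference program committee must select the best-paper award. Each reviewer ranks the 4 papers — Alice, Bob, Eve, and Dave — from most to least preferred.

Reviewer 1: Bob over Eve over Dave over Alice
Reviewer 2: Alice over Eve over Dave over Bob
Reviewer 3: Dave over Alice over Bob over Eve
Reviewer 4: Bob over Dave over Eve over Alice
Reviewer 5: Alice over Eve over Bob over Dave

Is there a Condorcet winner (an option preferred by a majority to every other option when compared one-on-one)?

No

Head-to-head results (5 voters total):
Alice vs Bob: Alice wins 3–2.
Alice vs Eve: Alice wins 3–2.
Alice vs Dave: Dave wins 3–2.
Bob vs Eve: Bob wins 3–2.
Bob vs Dave: Bob wins 3–2.
Eve vs Dave: Eve wins 3–2.
No candidate beats all others: Alice beats Bob beats Dave beats Alice, a majority cycle.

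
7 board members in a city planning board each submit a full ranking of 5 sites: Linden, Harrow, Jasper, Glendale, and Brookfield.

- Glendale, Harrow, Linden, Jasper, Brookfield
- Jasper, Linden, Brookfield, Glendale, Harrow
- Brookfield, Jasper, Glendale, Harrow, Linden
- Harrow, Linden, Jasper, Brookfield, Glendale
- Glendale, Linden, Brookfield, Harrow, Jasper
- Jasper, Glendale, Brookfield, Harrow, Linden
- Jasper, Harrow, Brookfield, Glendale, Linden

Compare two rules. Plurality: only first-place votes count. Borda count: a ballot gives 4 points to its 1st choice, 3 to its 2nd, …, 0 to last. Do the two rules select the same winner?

Yes

Plurality first-place counts: Linden 0, Harrow 1, Jasper 3, Glendale 2, Brookfield 1 → Jasper.
Borda totals: Linden 11, Harrow 13, Jasper 18, Glendale 15, Brookfield 13 → Jasper.
The two rules agree on Jasper.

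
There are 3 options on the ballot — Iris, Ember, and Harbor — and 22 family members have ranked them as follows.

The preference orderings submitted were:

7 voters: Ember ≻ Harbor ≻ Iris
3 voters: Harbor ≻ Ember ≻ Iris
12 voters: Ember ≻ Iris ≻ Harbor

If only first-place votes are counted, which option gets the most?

Ember

First-place vote totals:
  Iris: 0
  Ember: 19
  Harbor: 3
Ember has the most first-place votes.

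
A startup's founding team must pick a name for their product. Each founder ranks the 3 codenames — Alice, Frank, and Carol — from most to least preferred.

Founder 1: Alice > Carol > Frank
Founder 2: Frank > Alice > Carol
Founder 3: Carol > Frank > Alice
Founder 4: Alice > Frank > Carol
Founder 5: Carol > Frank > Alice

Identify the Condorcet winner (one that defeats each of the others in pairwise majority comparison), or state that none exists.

Head-to-head results (5 voters total):
Alice vs Frank: Frank wins 3–2.
Alice vs Carol: Alice wins 3–2.
Frank vs Carol: Carol wins 3–2.
No candidate beats all others: Alice beats Carol beats Frank beats Alice, a majority cycle.

No Condorcet winner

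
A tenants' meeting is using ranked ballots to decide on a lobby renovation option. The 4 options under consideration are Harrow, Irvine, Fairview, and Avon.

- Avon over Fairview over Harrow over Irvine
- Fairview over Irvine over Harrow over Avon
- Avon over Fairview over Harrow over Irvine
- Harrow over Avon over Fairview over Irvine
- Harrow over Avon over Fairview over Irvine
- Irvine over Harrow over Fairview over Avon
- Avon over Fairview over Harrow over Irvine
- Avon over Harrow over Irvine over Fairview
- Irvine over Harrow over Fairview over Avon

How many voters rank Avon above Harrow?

Ballots ranking Avon above Harrow: 4.
Ballots ranking Harrow above Avon: 5.
So 4 of 9 voters prefer Avon to Harrow.

4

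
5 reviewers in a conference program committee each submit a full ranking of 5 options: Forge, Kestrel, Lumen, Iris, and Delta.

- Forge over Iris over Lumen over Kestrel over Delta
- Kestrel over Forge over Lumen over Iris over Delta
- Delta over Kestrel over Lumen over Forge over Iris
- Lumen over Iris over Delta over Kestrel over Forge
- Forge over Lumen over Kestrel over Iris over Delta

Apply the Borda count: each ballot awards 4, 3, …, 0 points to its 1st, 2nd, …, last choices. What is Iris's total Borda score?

Borda scores:
  Forge: 4 + 3 + 1 + 0 + 4 = 12
  Kestrel: 1 + 4 + 3 + 1 + 2 = 11
  Lumen: 2 + 2 + 2 + 4 + 3 = 13
  Iris: 3 + 1 + 0 + 3 + 1 = 8
  Delta: 0 + 0 + 4 + 2 + 0 = 6

8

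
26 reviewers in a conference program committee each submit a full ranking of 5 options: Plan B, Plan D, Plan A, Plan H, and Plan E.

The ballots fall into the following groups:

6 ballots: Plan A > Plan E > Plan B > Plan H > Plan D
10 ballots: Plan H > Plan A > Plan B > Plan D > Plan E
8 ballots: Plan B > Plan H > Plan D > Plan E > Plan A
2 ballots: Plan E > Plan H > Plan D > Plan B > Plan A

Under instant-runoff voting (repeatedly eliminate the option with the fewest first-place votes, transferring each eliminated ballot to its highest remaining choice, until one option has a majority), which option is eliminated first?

Round 1: Plan H 10, Plan B 8, Plan A 6, Plan E 2, Plan D 0. Plan D has the fewest and is eliminated.
Round 2: Plan H 10, Plan B 8, Plan A 6, Plan E 2. Plan E has the fewest and is eliminated.
Round 3: Plan H 12, Plan B 8, Plan A 6. Plan A has the fewest and is eliminated.
Round 4: Plan B 14, Plan H 12. Plan B has a majority.

Plan D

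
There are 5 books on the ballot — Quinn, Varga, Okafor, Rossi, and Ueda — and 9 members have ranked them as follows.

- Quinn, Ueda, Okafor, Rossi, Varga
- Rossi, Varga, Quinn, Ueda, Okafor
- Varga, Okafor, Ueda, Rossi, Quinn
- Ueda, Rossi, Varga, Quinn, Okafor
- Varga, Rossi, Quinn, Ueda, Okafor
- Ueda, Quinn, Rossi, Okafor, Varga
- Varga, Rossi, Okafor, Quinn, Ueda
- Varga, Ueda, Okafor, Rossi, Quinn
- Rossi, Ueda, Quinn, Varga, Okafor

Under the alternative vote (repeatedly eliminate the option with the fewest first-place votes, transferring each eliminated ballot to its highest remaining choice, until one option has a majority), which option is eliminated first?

Okafor

Round 1: Varga 4, Rossi 2, Ueda 2, Quinn 1, Okafor 0. Okafor has the fewest and is eliminated.
Round 2: Varga 4, Rossi 2, Ueda 2, Quinn 1. Quinn has the fewest and is eliminated.
Round 3: Varga 4, Ueda 3, Rossi 2. Rossi has the fewest and is eliminated.
Round 4: Varga 5, Ueda 4. Varga has a majority.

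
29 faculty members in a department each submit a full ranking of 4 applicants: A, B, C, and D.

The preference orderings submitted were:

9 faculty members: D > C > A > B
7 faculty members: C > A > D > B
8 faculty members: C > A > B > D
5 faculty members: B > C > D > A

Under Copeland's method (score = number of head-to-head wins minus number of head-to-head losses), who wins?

Pairwise results:
  A vs B: A wins 24–5.
  A vs C: C wins 29–0.
  A vs D: A wins 15–14.
  B vs C: C wins 24–5.
  B vs D: D wins 16–13.
  C vs D: C wins 20–9.
Copeland scores (wins − losses):
  A: 2 − 1 = 1
  B: 0 − 3 = -3
  C: 3 − 0 = 3
  D: 1 − 2 = -1
C has the best Copeland score.

C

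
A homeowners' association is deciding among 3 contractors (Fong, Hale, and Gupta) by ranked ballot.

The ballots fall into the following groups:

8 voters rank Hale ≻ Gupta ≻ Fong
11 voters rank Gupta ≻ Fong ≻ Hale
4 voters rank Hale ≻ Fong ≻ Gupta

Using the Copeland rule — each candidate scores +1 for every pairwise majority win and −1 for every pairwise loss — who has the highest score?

Hale

Pairwise results:
  Fong vs Hale: Hale wins 12–11.
  Fong vs Gupta: Gupta wins 19–4.
  Hale vs Gupta: Hale wins 12–11.
Copeland scores (wins − losses):
  Fong: 0 − 2 = -2
  Hale: 2 − 0 = 2
  Gupta: 1 − 1 = 0
Hale has the best Copeland score.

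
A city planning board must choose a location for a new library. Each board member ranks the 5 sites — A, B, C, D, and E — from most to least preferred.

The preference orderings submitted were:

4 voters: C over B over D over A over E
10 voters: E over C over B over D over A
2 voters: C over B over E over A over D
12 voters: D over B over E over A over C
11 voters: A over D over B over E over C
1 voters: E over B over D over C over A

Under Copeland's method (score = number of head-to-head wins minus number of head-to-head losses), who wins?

D

Pairwise results:
  A vs B: B wins 29–11.
  A vs C: A wins 23–17.
  A vs D: D wins 27–13.
  A vs E: E wins 25–15.
  B vs C: B wins 24–16.
  B vs D: D wins 23–17.
  B vs E: B wins 29–11.
  C vs D: D wins 24–16.
  C vs E: E wins 34–6.
  D vs E: D wins 27–13.
Copeland scores (wins − losses):
  A: 1 − 3 = -2
  B: 3 − 1 = 2
  C: 0 − 4 = -4
  D: 4 − 0 = 4
  E: 2 − 2 = 0
D has the best Copeland score.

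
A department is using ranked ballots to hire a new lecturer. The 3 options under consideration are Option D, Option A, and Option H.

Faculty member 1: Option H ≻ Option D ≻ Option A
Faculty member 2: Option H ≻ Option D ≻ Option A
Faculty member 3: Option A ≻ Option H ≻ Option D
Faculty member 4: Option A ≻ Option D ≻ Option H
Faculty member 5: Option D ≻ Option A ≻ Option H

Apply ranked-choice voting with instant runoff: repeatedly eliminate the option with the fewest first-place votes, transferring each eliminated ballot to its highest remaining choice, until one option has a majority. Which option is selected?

Round 1: Option A 2, Option H 2, Option D 1. Option D has the fewest and is eliminated.
Round 2: Option A 3, Option H 2. Option A has a majority.

Option A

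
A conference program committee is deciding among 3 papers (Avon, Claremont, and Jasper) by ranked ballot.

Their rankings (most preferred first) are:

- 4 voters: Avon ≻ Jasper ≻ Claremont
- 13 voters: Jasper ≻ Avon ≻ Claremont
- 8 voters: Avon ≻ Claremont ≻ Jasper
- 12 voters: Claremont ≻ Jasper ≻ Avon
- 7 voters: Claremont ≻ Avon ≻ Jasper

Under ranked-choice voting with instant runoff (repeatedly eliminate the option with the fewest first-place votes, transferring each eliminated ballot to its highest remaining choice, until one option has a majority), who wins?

Round 1: Claremont 19, Jasper 13, Avon 12. Avon has the fewest and is eliminated.
Round 2: Claremont 27, Jasper 17. Claremont has a majority.

Claremont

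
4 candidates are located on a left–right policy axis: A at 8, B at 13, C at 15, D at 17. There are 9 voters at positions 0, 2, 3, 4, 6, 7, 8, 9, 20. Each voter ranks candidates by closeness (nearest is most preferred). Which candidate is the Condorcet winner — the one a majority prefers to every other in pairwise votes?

With single-peaked preferences on a line, the Condorcet winner is the candidate closest to the median voter.
The median voter (position 6) is closest to A at 8.
Check: A vs C — voters closer to A: 8 of 9.

A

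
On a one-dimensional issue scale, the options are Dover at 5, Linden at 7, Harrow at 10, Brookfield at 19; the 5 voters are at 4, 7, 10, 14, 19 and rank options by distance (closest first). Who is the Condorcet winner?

With single-peaked preferences on a line, the Condorcet winner is the candidate closest to the median voter.
The median voter (position 10) is closest to Harrow at 10.
Check: Harrow vs Linden — voters closer to Harrow: 3 of 5.

Harrow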